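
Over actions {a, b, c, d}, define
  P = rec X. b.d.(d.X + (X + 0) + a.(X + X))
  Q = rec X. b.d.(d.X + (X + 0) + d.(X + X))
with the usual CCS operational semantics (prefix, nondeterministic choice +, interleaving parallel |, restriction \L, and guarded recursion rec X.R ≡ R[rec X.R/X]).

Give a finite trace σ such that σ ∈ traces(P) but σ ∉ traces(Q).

Reachable graph of P (4 states):
  p0 = rec X. b.d.(d.X + (X + 0) + a.(X + X)) ⊢ ··b··> p1
  p1 = d.(d.(rec X. b.d.(d.X + (X + 0) + a.(X + X))) + ((rec X. b.d.(d.X + (X + 0) + a.(X + X))) + 0) + a.((rec X. b.d.(d.X + (X + 0) + a.(X + X))) + (rec X. b.d.(d.X + (X + 0) + a.(X + X))))) ⊢ ··d··> p2
  p2 = d.(rec X. b.d.(d.X + (X + 0) + a.(X + X))) + ((rec X. b.d.(d.X + (X + 0) + a.(X + X))) + 0) + a.((rec X. b.d.(d.X + (X + 0) + a.(X + X))) + (rec X. b.d.(d.X + (X + 0) + a.(X + X)))) ⊢ ··a··> p3, ··b··> p1, ··d··> p0
  p3 = (rec X. b.d.(d.X + (X + 0) + a.(X + X))) + (rec X. b.d.(d.X + (X + 0) + a.(X + X))) ⊢ ··b··> p1
Reachable graph of Q (4 states):
  q0 = rec X. b.d.(d.X + (X + 0) + d.(X + X)) ⊢ ··b··> q1
  q1 = d.(d.(rec X. b.d.(d.X + (X + 0) + d.(X + X))) + ((rec X. b.d.(d.X + (X + 0) + d.(X + X))) + 0) + d.((rec X. b.d.(d.X + (X + 0) + d.(X + X))) + (rec X. b.d.(d.X + (X + 0) + d.(X + X))))) ⊢ ··d··> q2
  q2 = d.(rec X. b.d.(d.X + (X + 0) + d.(X + X))) + ((rec X. b.d.(d.X + (X + 0) + d.(X + X))) + 0) + d.((rec X. b.d.(d.X + (X + 0) + d.(X + X))) + (rec X. b.d.(d.X + (X + 0) + d.(X + X)))) ⊢ ··b··> q1, ··d··> q0, ··d··> q3
  q3 = (rec X. b.d.(d.X + (X + 0) + d.(X + X))) + (rec X. b.d.(d.X + (X + 0) + d.(X + X))) ⊢ ··b··> q1
Run σ = ⟨bda⟩ on P: start {p0}
  after b @ step 1: {p1}
  after d @ step 2: {p2}
  after a @ step 3: {p3}
  — P admits the full trace.
Run σ = ⟨bda⟩ on Q: start {q0}
  after b @ step 1: {q1}
  after d @ step 2: {q2}
  after a @ step 3: no successor for Q

bda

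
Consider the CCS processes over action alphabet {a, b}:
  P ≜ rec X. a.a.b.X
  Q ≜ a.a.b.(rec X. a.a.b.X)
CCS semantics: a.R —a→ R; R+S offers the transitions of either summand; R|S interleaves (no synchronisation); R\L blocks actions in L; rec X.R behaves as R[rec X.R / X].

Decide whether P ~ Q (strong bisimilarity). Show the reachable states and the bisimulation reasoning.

P ~ Q

P's transition system — 3 states:
  m0 = rec X. a.a.b.X :: ··a··> m1
  m1 = a.b.(rec X. a.a.b.X) :: ··a··> m2
  m2 = b.(rec X. a.a.b.X) :: ··b··> m0
Q's transition system — 4 states:
  n0 = a.a.b.(rec X. a.a.b.X) :: ··a··> n1
  n1 = a.b.(rec X. a.a.b.X) :: ··a··> n2
  n2 = b.(rec X. a.a.b.X) :: ··b··> n3
  n3 = rec X. a.a.b.X :: ··a··> n1
Partition-refinement fixed point:
  B0 = {m0, n0, n3}
  B1 = {m1, n1}
  B2 = {m2, n2}
m0 ∈ B0, n0 ∈ B0 → same block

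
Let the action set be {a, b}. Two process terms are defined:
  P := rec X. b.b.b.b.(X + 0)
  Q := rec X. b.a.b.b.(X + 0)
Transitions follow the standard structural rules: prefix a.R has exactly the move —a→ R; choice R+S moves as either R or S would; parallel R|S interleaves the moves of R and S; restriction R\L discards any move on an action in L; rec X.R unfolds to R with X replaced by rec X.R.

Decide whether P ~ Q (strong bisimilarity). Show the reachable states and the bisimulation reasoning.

NO

P's transition system — 5 states:
  m0 = rec X. b.b.b.b.(X + 0) ⊢ —b→ m1
  m1 = b.b.b.((rec X. b.b.b.b.(X + 0)) + 0) ⊢ —b→ m2
  m2 = b.b.((rec X. b.b.b.b.(X + 0)) + 0) ⊢ —b→ m3
  m3 = b.((rec X. b.b.b.b.(X + 0)) + 0) ⊢ —b→ m4
  m4 = (rec X. b.b.b.b.(X + 0)) + 0 ⊢ —b→ m1
Q's transition system — 5 states:
  n0 = rec X. b.a.b.b.(X + 0) ⊢ —b→ n1
  n1 = a.b.b.((rec X. b.a.b.b.(X + 0)) + 0) ⊢ —a→ n2
  n2 = b.b.((rec X. b.a.b.b.(X + 0)) + 0) ⊢ —b→ n3
  n3 = b.((rec X. b.a.b.b.(X + 0)) + 0) ⊢ —b→ n4
  n4 = (rec X. b.a.b.b.(X + 0)) + 0 ⊢ —b→ n1
Bisimilarity quotient blocks:
  B0 = {m0, m1, m2, m3, m4}
  B1 = {n0, n4}
  B2 = {n1}
  B3 = {n2}
  B4 = {n3}
m0 ∈ B0, n0 ∈ B1 → different blocks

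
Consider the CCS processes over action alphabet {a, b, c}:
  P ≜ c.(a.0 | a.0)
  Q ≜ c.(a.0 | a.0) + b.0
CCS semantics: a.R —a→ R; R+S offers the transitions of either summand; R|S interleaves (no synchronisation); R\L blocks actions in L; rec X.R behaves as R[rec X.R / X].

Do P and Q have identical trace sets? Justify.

trace-distinct — witness ⟨b⟩

LTS(P): 5 reachable states
  m0 = c.(a.0 | a.0) → =c=> m1
  m1 = a.0 | a.0 → =a=> m2, =a=> m3
  m2 = 0 | a.0 → =a=> m4
  m3 = a.0 | 0 → =a=> m4
  m4 = 0 | 0 → ∅
LTS(Q): 6 reachable states
  n0 = c.(a.0 | a.0) + b.0 → =b=> n1, =c=> n2
  n1 = 0 → ∅
  n2 = a.0 | a.0 → =a=> n3, =a=> n4
  n3 = 0 | a.0 → =a=> n5
  n4 = a.0 | 0 → =a=> n5
  n5 = 0 | 0 → ∅
Run σ = ⟨b⟩ on Q: start {n0}
  after b @ step 1: {n1}
  Q completes σ.
Run σ = ⟨b⟩ on P: start {m0}
  after b @ step 1: no successor for P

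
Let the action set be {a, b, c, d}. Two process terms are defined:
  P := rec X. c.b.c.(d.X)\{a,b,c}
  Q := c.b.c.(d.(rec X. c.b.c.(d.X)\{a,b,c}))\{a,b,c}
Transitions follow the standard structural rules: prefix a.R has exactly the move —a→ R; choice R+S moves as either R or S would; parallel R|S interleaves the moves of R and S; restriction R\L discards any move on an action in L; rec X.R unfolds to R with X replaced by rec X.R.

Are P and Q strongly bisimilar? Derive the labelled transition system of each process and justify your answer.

Reachable graph of P (5 states):
  u0 = rec X. c.b.c.(d.X)\{a,b,c} has moves --c--▸ u1
  u1 = b.c.(d.(rec X. c.b.c.(d.X)\{a,b,c}))\{a,b,c} has moves --b--▸ u2
  u2 = c.(d.(rec X. c.b.c.(d.X)\{a,b,c}))\{a,b,c} has moves --c--▸ u3
  u3 = (d.(rec X. c.b.c.(d.X)\{a,b,c}))\{a,b,c} has moves --d--▸ u4
  u4 = (rec X. c.b.c.(d.X)\{a,b,c})\{a,b,c} has moves ·
Reachable graph of Q (5 states):
  v0 = c.b.c.(d.(rec X. c.b.c.(d.X)\{a,b,c}))\{a,b,c} has moves --c--▸ v1
  v1 = b.c.(d.(rec X. c.b.c.(d.X)\{a,b,c}))\{a,b,c} has moves --b--▸ v2
  v2 = c.(d.(rec X. c.b.c.(d.X)\{a,b,c}))\{a,b,c} has moves --c--▸ v3
  v3 = (d.(rec X. c.b.c.(d.X)\{a,b,c}))\{a,b,c} has moves --d--▸ v4
  v4 = (rec X. c.b.c.(d.X)\{a,b,c})\{a,b,c} has moves ·
Bisimilarity quotient blocks:
  B0 = {u0, v0}
  B1 = {u1, v1}
  B2 = {u2, v2}
  B3 = {u3, v3}
  B4 = {u4, v4}
u0 ∈ B0, v0 ∈ B0 → same block

P ~ Q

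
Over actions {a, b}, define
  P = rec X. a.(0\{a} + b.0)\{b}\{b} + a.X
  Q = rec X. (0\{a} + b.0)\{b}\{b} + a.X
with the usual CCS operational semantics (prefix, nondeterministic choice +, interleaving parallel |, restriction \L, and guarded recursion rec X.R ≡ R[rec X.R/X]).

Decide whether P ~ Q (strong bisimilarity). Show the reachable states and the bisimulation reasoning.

P's transition system — 2 states:
  m0 = rec X. a.(0\{a} + b.0)\{b}\{b} + a.X :: ··a··> m0, ··a··> m1
  m1 = (0\{a} + b.0)\{b}\{b} :: stopped
Q's transition system — 1 states:
  n0 = rec X. (0\{a} + b.0)\{b}\{b} + a.X :: ··a··> n0
Coarsest stable partition (strong bisimilarity classes):
  B0 = {m0}
  B1 = {m1}
  B2 = {n0}
m0 ∈ B0, n0 ∈ B2 → different blocks

NO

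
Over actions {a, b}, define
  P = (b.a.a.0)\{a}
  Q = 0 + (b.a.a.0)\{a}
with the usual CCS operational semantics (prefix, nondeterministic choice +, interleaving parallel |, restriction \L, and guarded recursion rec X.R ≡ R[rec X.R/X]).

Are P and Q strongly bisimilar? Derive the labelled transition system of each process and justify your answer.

Reachable graph of P (2 states):
  s0 = (b.a.a.0)\{a} :: --b--▸ s1
  s1 = (a.a.0)\{a} :: deadlocked
Reachable graph of Q (2 states):
  t0 = 0 + (b.a.a.0)\{a} :: --b--▸ t1
  t1 = (a.a.0)\{a} :: deadlocked
Partition-refinement fixed point:
  B0 = {s0, t0}
  B1 = {s1, t1}
s0 ∈ B0, t0 ∈ B0 → same block

P ~ Q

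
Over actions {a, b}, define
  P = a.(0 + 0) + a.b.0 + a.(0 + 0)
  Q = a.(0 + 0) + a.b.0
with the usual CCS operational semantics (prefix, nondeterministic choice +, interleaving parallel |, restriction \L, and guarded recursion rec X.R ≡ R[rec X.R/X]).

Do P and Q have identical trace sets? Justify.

traces(P) = traces(Q)

LTS(P): 4 reachable states
  s0 = a.(0 + 0) + a.b.0 + a.(0 + 0) ⊢ ··a··> s1, ··a··> s2
  s1 = 0 + 0 ⊢ deadlocked
  s2 = b.0 ⊢ ··b··> s3
  s3 = 0 ⊢ deadlocked
LTS(Q): 4 reachable states
  t0 = a.(0 + 0) + a.b.0 ⊢ ··a··> t1, ··a··> t2
  t1 = 0 + 0 ⊢ deadlocked
  t2 = b.0 ⊢ ··b··> t3
  t3 = 0 ⊢ deadlocked
Partition-refinement fixed point:
  B0 = {s0, t0}
  B1 = {s1, s3, t1, t3}
  B2 = {s2, t2}
s0 ∈ B0, t0 ∈ B0 → same block
Bisimilar ⇒ trace-equivalent.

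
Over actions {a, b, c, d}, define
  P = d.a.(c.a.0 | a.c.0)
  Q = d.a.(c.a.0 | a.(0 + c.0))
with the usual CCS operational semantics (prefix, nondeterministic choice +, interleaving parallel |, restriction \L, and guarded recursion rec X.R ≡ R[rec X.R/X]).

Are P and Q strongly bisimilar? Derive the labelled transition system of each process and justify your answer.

bisimilar

P's transition system — 11 states:
  s0 = d.a.(c.a.0 | a.c.0) → --d--▸ s1
  s1 = a.(c.a.0 | a.c.0) → --a--▸ s2
  s2 = c.a.0 | a.c.0 → --a--▸ s3, --c--▸ s4
  s3 = c.a.0 | c.0 → --c--▸ s5, --c--▸ s6
  s4 = a.0 | a.c.0 → --a--▸ s5, --a--▸ s7
  s5 = a.0 | c.0 → --a--▸ s8, --c--▸ s9
  s6 = c.a.0 | 0 → --c--▸ s9
  s7 = 0 | a.c.0 → --a--▸ s8
  s8 = 0 | c.0 → --c--▸ s10
  s9 = a.0 | 0 → --a--▸ s10
  s10 = 0 | 0 → stopped
Q's transition system — 11 states:
  t0 = d.a.(c.a.0 | a.(0 + c.0)) → --d--▸ t1
  t1 = a.(c.a.0 | a.(0 + c.0)) → --a--▸ t2
  t2 = c.a.0 | a.(0 + c.0) → --a--▸ t3, --c--▸ t4
  t3 = c.a.0 | (0 + c.0) → --c--▸ t5, --c--▸ t6
  t4 = a.0 | a.(0 + c.0) → --a--▸ t5, --a--▸ t7
  t5 = a.0 | (0 + c.0) → --a--▸ t8, --c--▸ t9
  t6 = c.a.0 | 0 → --c--▸ t9
  t7 = 0 | a.(0 + c.0) → --a--▸ t8
  t8 = 0 | (0 + c.0) → --c--▸ t10
  t9 = a.0 | 0 → --a--▸ t10
  t10 = 0 | 0 → stopped
Coarsest stable partition (strong bisimilarity classes):
  B0 = {s0, t0}
  B1 = {s1, t1}
  B2 = {s2, t2}
  B3 = {s4, t4}
  B4 = {s5, t5}
  B5 = {s9, t9}
  B6 = {s10, t10}
  B7 = {s8, t8}
  B8 = {s7, t7}
  B9 = {s3, t3}
  B10 = {s6, t6}
s0 ∈ B0, t0 ∈ B0 → same block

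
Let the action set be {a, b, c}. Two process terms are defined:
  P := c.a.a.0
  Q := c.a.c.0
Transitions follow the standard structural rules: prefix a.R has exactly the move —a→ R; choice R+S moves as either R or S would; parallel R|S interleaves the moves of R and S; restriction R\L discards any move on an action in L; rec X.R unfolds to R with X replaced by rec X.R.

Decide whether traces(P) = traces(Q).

traces(P) ≠ traces(Q) — witness ⟨caa⟩

P's transition system — 4 states:
  m0 = c.a.a.0 ⊢ -c-> m1
  m1 = a.a.0 ⊢ -a-> m2
  m2 = a.0 ⊢ -a-> m3
  m3 = 0 ⊢ ∅
Q's transition system — 4 states:
  n0 = c.a.c.0 ⊢ -c-> n1
  n1 = a.c.0 ⊢ -a-> n2
  n2 = c.0 ⊢ -c-> n3
  n3 = 0 ⊢ ∅
Executing caa from P (initial set {m0}):
  after c @ step 1: {m1}
  after a @ step 2: {m2}
  after a @ step 3: {m3}
  P completes σ.
Executing caa from Q (initial set {n0}):
  after c @ step 1: {n1}
  after a @ step 2: {n2}
  after a @ step 3: no successor for Q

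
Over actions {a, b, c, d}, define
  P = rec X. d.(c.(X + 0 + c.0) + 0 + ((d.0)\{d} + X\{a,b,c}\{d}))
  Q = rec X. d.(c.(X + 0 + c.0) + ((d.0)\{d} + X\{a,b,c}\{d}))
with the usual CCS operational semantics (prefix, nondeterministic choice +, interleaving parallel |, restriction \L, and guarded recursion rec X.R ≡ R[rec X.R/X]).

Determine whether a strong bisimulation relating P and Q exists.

LTS(P): 4 reachable states
  s0 = rec X. d.(c.(X + 0 + c.0) + 0 + ((d.0)\{d} + X\{a,b,c}\{d})) ⊢ =d=> s1
  s1 = c.((rec X. d.(c.(X + 0 + c.0) + 0 + ((d.0)\{d} + X\{a,b,c}\{d}))) + 0 + c.0) + 0 + ((d.0)\{d} + (rec X. d.(c.(X + 0 + c.0) + 0 + ((d.0)\{d} + X\{a,b,c}\{d})))\{a,b,c}\{d}) ⊢ =c=> s2
  s2 = (rec X. d.(c.(X + 0 + c.0) + 0 + ((d.0)\{d} + X\{a,b,c}\{d}))) + 0 + c.0 ⊢ =c=> s3, =d=> s1
  s3 = 0 ⊢ deadlocked
LTS(Q): 4 reachable states
  t0 = rec X. d.(c.(X + 0 + c.0) + ((d.0)\{d} + X\{a,b,c}\{d})) ⊢ =d=> t1
  t1 = c.((rec X. d.(c.(X + 0 + c.0) + ((d.0)\{d} + X\{a,b,c}\{d}))) + 0 + c.0) + ((d.0)\{d} + (rec X. d.(c.(X + 0 + c.0) + ((d.0)\{d} + X\{a,b,c}\{d})))\{a,b,c}\{d}) ⊢ =c=> t2
  t2 = (rec X. d.(c.(X + 0 + c.0) + ((d.0)\{d} + X\{a,b,c}\{d}))) + 0 + c.0 ⊢ =c=> t3, =d=> t1
  t3 = 0 ⊢ deadlocked
Bisimilarity quotient blocks:
  B0 = {s0, t0}
  B1 = {s1, t1}
  B2 = {s2, t2}
  B3 = {s3, t3}
s0 ∈ B0, t0 ∈ B0 → same block

bisimilar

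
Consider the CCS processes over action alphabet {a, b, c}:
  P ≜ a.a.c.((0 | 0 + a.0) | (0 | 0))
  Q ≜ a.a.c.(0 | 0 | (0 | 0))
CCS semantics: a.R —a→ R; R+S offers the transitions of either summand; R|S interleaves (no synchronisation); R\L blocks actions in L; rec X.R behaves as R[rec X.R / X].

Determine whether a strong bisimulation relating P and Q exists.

Reachable graph of P (5 states):
  m0 = a.a.c.((0 | 0 + a.0) | (0 | 0)) :: --a--▸ m1
  m1 = a.c.((0 | 0 + a.0) | (0 | 0)) :: --a--▸ m2
  m2 = c.((0 | 0 + a.0) | (0 | 0)) :: --c--▸ m3
  m3 = (0 | 0 + a.0) | (0 | 0) :: --a--▸ m4
  m4 = 0 | (0 | 0) :: (no moves)
Reachable graph of Q (4 states):
  n0 = a.a.c.(0 | 0 | (0 | 0)) :: --a--▸ n1
  n1 = a.c.(0 | 0 | (0 | 0)) :: --a--▸ n2
  n2 = c.(0 | 0 | (0 | 0)) :: --c--▸ n3
  n3 = 0 | 0 | (0 | 0) :: (no moves)
Partition-refinement fixed point:
  B0 = {m0}
  B1 = {m1}
  B2 = {m2}
  B3 = {m3}
  B4 = {m4, n3}
  B5 = {n0}
  B6 = {n1}
  B7 = {n2}
m0 ∈ B0, n0 ∈ B5 → different blocks

P ≁ Q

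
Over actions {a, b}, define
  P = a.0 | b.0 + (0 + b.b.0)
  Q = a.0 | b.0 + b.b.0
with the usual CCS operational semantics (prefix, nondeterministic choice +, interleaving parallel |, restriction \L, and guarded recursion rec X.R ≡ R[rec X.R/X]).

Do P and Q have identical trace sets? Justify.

trace-equivalent

LTS(P): 6 reachable states
  m0 = a.0 | b.0 + (0 + b.b.0) ⊢ -a-> m1, -b-> m2, -b-> m3
  m1 = 0 | b.0 ⊢ -b-> m4
  m2 = a.0 | 0 ⊢ -a-> m4
  m3 = b.0 ⊢ -b-> m5
  m4 = 0 | 0 ⊢ ∅
  m5 = 0 ⊢ ∅
LTS(Q): 6 reachable states
  n0 = a.0 | b.0 + b.b.0 ⊢ -a-> n1, -b-> n2, -b-> n3
  n1 = 0 | b.0 ⊢ -b-> n4
  n2 = a.0 | 0 ⊢ -a-> n4
  n3 = b.0 ⊢ -b-> n5
  n4 = 0 | 0 ⊢ ∅
  n5 = 0 ⊢ ∅
Bisimilarity quotient blocks:
  B0 = {m0, n0}
  B1 = {m1, m3, n1, n3}
  B2 = {m4, m5, n4, n5}
  B3 = {m2, n2}
m0 ∈ B0, n0 ∈ B0 → same block
Bisimilar ⇒ trace-equivalent.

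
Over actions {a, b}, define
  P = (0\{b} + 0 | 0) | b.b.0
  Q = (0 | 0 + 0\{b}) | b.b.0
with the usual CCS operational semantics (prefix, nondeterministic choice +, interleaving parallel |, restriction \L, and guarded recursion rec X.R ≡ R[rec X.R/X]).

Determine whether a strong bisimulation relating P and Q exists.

P's transition system — 3 states:
  s0 = (0\{b} + 0 | 0) | b.b.0 has moves --b--▸ s1
  s1 = (0\{b} + 0 | 0) | b.0 has moves --b--▸ s2
  s2 = (0\{b} + 0 | 0) | 0 has moves stopped
Q's transition system — 3 states:
  t0 = (0 | 0 + 0\{b}) | b.b.0 has moves --b--▸ t1
  t1 = (0 | 0 + 0\{b}) | b.0 has moves --b--▸ t2
  t2 = (0 | 0 + 0\{b}) | 0 has moves stopped
Partition-refinement fixed point:
  B0 = {s0, t0}
  B1 = {s1, t1}
  B2 = {s2, t2}
s0 ∈ B0, t0 ∈ B0 → same block

P ~ Q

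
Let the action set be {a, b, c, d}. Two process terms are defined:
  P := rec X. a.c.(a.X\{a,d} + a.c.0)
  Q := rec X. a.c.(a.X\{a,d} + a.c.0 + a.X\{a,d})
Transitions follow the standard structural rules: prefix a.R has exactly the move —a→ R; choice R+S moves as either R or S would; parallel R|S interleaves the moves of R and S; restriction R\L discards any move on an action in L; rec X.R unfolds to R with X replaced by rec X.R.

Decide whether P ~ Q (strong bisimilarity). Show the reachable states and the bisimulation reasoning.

bisimilar

Reachable graph of P (6 states):
  u0 = rec X. a.c.(a.X\{a,d} + a.c.0) ⊢ —a→ u1
  u1 = c.(a.(rec X. a.c.(a.X\{a,d} + a.c.0))\{a,d} + a.c.0) ⊢ —c→ u2
  u2 = a.(rec X. a.c.(a.X\{a,d} + a.c.0))\{a,d} + a.c.0 ⊢ —a→ u3, —a→ u4
  u3 = (rec X. a.c.(a.X\{a,d} + a.c.0))\{a,d} ⊢ deadlocked
  u4 = c.0 ⊢ —c→ u5
  u5 = 0 ⊢ deadlocked
Reachable graph of Q (6 states):
  v0 = rec X. a.c.(a.X\{a,d} + a.c.0 + a.X\{a,d}) ⊢ —a→ v1
  v1 = c.(a.(rec X. a.c.(a.X\{a,d} + a.c.0 + a.X\{a,d}))\{a,d} + a.c.0 + a.(rec X. a.c.(a.X\{a,d} + a.c.0 + a.X\{a,d}))\{a,d}) ⊢ —c→ v2
  v2 = a.(rec X. a.c.(a.X\{a,d} + a.c.0 + a.X\{a,d}))\{a,d} + a.c.0 + a.(rec X. a.c.(a.X\{a,d} + a.c.0 + a.X\{a,d}))\{a,d} ⊢ —a→ v3, —a→ v4
  v3 = (rec X. a.c.(a.X\{a,d} + a.c.0 + a.X\{a,d}))\{a,d} ⊢ deadlocked
  v4 = c.0 ⊢ —c→ v5
  v5 = 0 ⊢ deadlocked
Bisimilarity quotient blocks:
  B0 = {u0, v0}
  B1 = {u1, v1}
  B2 = {u2, v2}
  B3 = {u3, u5, v3, v5}
  B4 = {u4, v4}
u0 ∈ B0, v0 ∈ B0 → same block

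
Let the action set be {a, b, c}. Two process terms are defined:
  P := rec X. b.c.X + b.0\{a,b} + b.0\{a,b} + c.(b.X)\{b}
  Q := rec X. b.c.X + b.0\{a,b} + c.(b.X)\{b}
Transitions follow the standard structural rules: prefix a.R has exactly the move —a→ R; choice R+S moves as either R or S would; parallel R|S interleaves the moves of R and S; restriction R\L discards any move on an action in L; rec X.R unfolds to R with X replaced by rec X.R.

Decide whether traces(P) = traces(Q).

traces(P) = traces(Q)

P's transition system — 4 states:
  p0 = rec X. b.c.X + b.0\{a,b} + b.0\{a,b} + c.(b.X)\{b} has moves —b→ p1, —b→ p2, —c→ p3
  p1 = 0\{a,b} has moves stopped
  p2 = c.(rec X. b.c.X + b.0\{a,b} + b.0\{a,b} + c.(b.X)\{b}) has moves —c→ p0
  p3 = (b.(rec X. b.c.X + b.0\{a,b} + b.0\{a,b} + c.(b.X)\{b}))\{b} has moves stopped
Q's transition system — 4 states:
  q0 = rec X. b.c.X + b.0\{a,b} + c.(b.X)\{b} has moves —b→ q1, —b→ q2, —c→ q3
  q1 = 0\{a,b} has moves stopped
  q2 = c.(rec X. b.c.X + b.0\{a,b} + c.(b.X)\{b}) has moves —c→ q0
  q3 = (b.(rec X. b.c.X + b.0\{a,b} + c.(b.X)\{b}))\{b} has moves stopped
Partition-refinement fixed point:
  B0 = {p0, q0}
  B1 = {p1, p3, q1, q3}
  B2 = {p2, q2}
p0 ∈ B0, q0 ∈ B0 → same block
Bisimilar ⇒ trace-equivalent.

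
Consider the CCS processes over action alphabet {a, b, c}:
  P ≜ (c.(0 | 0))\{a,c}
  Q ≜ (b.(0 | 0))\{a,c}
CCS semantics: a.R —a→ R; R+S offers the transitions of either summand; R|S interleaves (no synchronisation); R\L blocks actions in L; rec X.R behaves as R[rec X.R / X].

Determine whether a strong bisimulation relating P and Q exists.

not bisimilar

LTS(P): 1 reachable states
  p0 = (c.(0 | 0))\{a,c} has moves stopped
LTS(Q): 2 reachable states
  q0 = (b.(0 | 0))\{a,c} has moves =b=> q1
  q1 = (0 | 0)\{a,c} has moves stopped
Coarsest stable partition (strong bisimilarity classes):
  B0 = {p0, q1}
  B1 = {q0}
p0 ∈ B0, q0 ∈ B1 → different blocks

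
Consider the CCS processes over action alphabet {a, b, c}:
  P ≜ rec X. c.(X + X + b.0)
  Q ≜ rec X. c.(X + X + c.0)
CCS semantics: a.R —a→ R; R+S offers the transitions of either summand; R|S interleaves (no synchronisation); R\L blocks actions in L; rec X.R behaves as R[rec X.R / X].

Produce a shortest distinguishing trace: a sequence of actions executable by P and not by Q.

cb

Reachable graph of P (3 states):
  u0 = rec X. c.(X + X + b.0) has moves -c-> u1
  u1 = (rec X. c.(X + X + b.0)) + (rec X. c.(X + X + b.0)) + b.0 has moves -b-> u2, -c-> u1
  u2 = 0 has moves (no moves)
Reachable graph of Q (3 states):
  v0 = rec X. c.(X + X + c.0) has moves -c-> v1
  v1 = (rec X. c.(X + X + c.0)) + (rec X. c.(X + X + c.0)) + c.0 has moves -c-> v1, -c-> v2
  v2 = 0 has moves (no moves)
Run σ = ⟨cb⟩ on P: start {u0}
  after c @ step 1: {u1}
  after b @ step 2: {u2}
  ✓ P
Run σ = ⟨cb⟩ on Q: start {v0}
  after c @ step 1: {v1}
  after b @ step 2: ∅  — Q cannot continue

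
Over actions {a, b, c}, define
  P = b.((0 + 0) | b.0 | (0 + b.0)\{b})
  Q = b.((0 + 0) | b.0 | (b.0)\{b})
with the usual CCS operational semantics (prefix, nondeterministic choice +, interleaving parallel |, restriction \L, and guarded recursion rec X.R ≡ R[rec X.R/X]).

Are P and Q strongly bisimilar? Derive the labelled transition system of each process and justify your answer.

LTS(P): 3 reachable states
  u0 = b.((0 + 0) | b.0 | (0 + b.0)\{b}) → -b-> u1
  u1 = (0 + 0) | b.0 | (0 + b.0)\{b} → -b-> u2
  u2 = (0 + 0) | 0 | (0 + b.0)\{b} → ·
LTS(Q): 3 reachable states
  v0 = b.((0 + 0) | b.0 | (b.0)\{b}) → -b-> v1
  v1 = (0 + 0) | b.0 | (b.0)\{b} → -b-> v2
  v2 = (0 + 0) | 0 | (b.0)\{b} → ·
Partition-refinement fixed point:
  B0 = {u0, v0}
  B1 = {u1, v1}
  B2 = {u2, v2}
u0 ∈ B0, v0 ∈ B0 → same block

bisimilar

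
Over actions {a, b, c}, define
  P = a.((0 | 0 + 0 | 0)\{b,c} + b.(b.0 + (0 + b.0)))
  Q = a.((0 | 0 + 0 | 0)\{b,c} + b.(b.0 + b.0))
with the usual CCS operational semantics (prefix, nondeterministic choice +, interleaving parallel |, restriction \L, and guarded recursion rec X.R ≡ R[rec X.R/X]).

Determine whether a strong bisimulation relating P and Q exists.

bisimilar

Reachable graph of P (4 states):
  m0 = a.((0 | 0 + 0 | 0)\{b,c} + b.(b.0 + (0 + b.0))) has moves —a→ m1
  m1 = (0 | 0 + 0 | 0)\{b,c} + b.(b.0 + (0 + b.0)) has moves —b→ m2
  m2 = b.0 + (0 + b.0) has moves —b→ m3
  m3 = 0 has moves stopped
Reachable graph of Q (4 states):
  n0 = a.((0 | 0 + 0 | 0)\{b,c} + b.(b.0 + b.0)) has moves —a→ n1
  n1 = (0 | 0 + 0 | 0)\{b,c} + b.(b.0 + b.0) has moves —b→ n2
  n2 = b.0 + b.0 has moves —b→ n3
  n3 = 0 has moves stopped
Partition-refinement fixed point:
  B0 = {m0, n0}
  B1 = {m1, n1}
  B2 = {m2, n2}
  B3 = {m3, n3}
m0 ∈ B0, n0 ∈ B0 → same block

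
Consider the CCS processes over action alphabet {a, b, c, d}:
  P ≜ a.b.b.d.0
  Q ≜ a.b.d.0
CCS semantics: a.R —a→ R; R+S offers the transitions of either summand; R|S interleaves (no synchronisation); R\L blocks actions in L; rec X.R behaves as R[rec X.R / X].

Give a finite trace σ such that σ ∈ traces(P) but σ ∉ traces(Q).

P's transition system — 5 states:
  s0 = a.b.b.d.0 → ··a··> s1
  s1 = b.b.d.0 → ··b··> s2
  s2 = b.d.0 → ··b··> s3
  s3 = d.0 → ··d··> s4
  s4 = 0 → ·
Q's transition system — 4 states:
  t0 = a.b.d.0 → ··a··> t1
  t1 = b.d.0 → ··b··> t2
  t2 = d.0 → ··d··> t3
  t3 = 0 → ·
Trace ⟨abb⟩ through P, begin at {s0}:
  step 1 (a): {s1}
  step 2 (b): {s2}
  step 3 (b): {s3}
  P completes σ.
Trace ⟨abb⟩ through Q, begin at {t0}:
  step 1 (a): {t1}
  step 2 (b): {t2}
  step 3 (b): ∅ (Q stuck)

abb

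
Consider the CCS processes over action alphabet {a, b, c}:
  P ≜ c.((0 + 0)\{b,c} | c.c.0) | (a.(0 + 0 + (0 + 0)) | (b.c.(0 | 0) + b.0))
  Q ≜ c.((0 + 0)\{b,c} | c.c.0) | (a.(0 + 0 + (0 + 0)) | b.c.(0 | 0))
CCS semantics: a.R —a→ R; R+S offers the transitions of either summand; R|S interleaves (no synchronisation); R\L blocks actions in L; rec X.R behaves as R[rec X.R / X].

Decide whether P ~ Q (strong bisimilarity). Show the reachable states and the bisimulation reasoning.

Reachable graph of P (32 states):
  s0 = c.((0 + 0)\{b,c} | c.c.0) | (a.(0 + 0 + (0 + 0)) | (b.c.(0 | 0) + b.0)) has moves ··a··> s1, ··b··> s2, ··b··> s3, ··c··> s4
  s1 = c.((0 + 0)\{b,c} | c.c.0) | ((0 + 0 + (0 + 0)) | (b.c.(0 | 0) + b.0)) has moves ··b··> s5, ··b··> s6, ··c··> s7
  s2 = c.((0 + 0)\{b,c} | c.c.0) | (a.(0 + 0 + (0 + 0)) | 0) has moves ··a··> s5, ··c··> s8
  s3 = c.((0 + 0)\{b,c} | c.c.0) | (a.(0 + 0 + (0 + 0)) | c.(0 | 0)) has moves ··a··> s6, ··c··> s10, ··c··> s9
  s4 = (0 + 0)\{b,c} | c.c.0 | (a.(0 + 0 + (0 + 0)) | (b.c.(0 | 0) + b.0)) has moves ··a··> s7, ··b··> s8, ··b··> s9, ··c··> s11
  s5 = c.((0 + 0)\{b,c} | c.c.0) | ((0 + 0 + (0 + 0)) | 0) has moves ··c··> s12
  s6 = c.((0 + 0)\{b,c} | c.c.0) | ((0 + 0 + (0 + 0)) | c.(0 | 0)) has moves ··c··> s13, ··c··> s14
  s7 = (0 + 0)\{b,c} | c.c.0 | ((0 + 0 + (0 + 0)) | (b.c.(0 | 0) + b.0)) has moves ··b··> s12, ··b··> s13, ··c··> s15
  s8 = (0 + 0)\{b,c} | c.c.0 | (a.(0 + 0 + (0 + 0)) | 0) has moves ··a··> s12, ··c··> s16
  s9 = (0 + 0)\{b,c} | c.c.0 | (a.(0 + 0 + (0 + 0)) | c.(0 | 0)) has moves ··a··> s13, ··c··> s17, ··c··> s18
  s10 = c.((0 + 0)\{b,c} | c.c.0) | (a.(0 + 0 + (0 + 0)) | (0 | 0)) has moves ··a··> s14, ··c··> s18
  s11 = (0 + 0)\{b,c} | c.0 | (a.(0 + 0 + (0 + 0)) | (b.c.(0 | 0) + b.0)) has moves ··a··> s15, ··b··> s16, ··b··> s17, ··c··> s19
  s12 = (0 + 0)\{b,c} | c.c.0 | ((0 + 0 + (0 + 0)) | 0) has moves ··c··> s20
  s13 = (0 + 0)\{b,c} | c.c.0 | ((0 + 0 + (0 + 0)) | c.(0 | 0)) has moves ··c··> s21, ··c··> s22
  s14 = c.((0 + 0)\{b,c} | c.c.0) | ((0 + 0 + (0 + 0)) | (0 | 0)) has moves ··c··> s22
  s15 = (0 + 0)\{b,c} | c.0 | ((0 + 0 + (0 + 0)) | (b.c.(0 | 0) + b.0)) has moves ··b··> s20, ··b··> s21, ··c··> s23
  s16 = (0 + 0)\{b,c} | c.0 | (a.(0 + 0 + (0 + 0)) | 0) has moves ··a··> s20, ··c··> s24
  s17 = (0 + 0)\{b,c} | c.0 | (a.(0 + 0 + (0 + 0)) | c.(0 | 0)) has moves ··a··> s21, ··c··> s25, ··c··> s26
  s18 = (0 + 0)\{b,c} | c.c.0 | (a.(0 + 0 + (0 + 0)) | (0 | 0)) has moves ··a··> s22, ··c··> s26
  s19 = (0 + 0)\{b,c} | 0 | (a.(0 + 0 + (0 + 0)) | (b.c.(0 | 0) + b.0)) has moves ··a··> s23, ··b··> s24, ··b··> s25
  s20 = (0 + 0)\{b,c} | c.0 | ((0 + 0 + (0 + 0)) | 0) has moves ··c··> s27
  s21 = (0 + 0)\{b,c} | c.0 | ((0 + 0 + (0 + 0)) | c.(0 | 0)) has moves ··c··> s28, ··c··> s29
  s22 = (0 + 0)\{b,c} | c.c.0 | ((0 + 0 + (0 + 0)) | (0 | 0)) has moves ··c··> s29
  s23 = (0 + 0)\{b,c} | 0 | ((0 + 0 + (0 + 0)) | (b.c.(0 | 0) + b.0)) has moves ··b··> s27, ··b··> s28
  s24 = (0 + 0)\{b,c} | 0 | (a.(0 + 0 + (0 + 0)) | 0) has moves ··a··> s27
  s25 = (0 + 0)\{b,c} | 0 | (a.(0 + 0 + (0 + 0)) | c.(0 | 0)) has moves ··a··> s28, ··c··> s30
  s26 = (0 + 0)\{b,c} | c.0 | (a.(0 + 0 + (0 + 0)) | (0 | 0)) has moves ··a··> s29, ··c··> s30
  s27 = (0 + 0)\{b,c} | 0 | ((0 + 0 + (0 + 0)) | 0) has moves ·
  s28 = (0 + 0)\{b,c} | 0 | ((0 + 0 + (0 + 0)) | c.(0 | 0)) has moves ··c··> s31
  s29 = (0 + 0)\{b,c} | c.0 | ((0 + 0 + (0 + 0)) | (0 | 0)) has moves ··c··> s31
  s30 = (0 + 0)\{b,c} | 0 | (a.(0 + 0 + (0 + 0)) | (0 | 0)) has moves ··a··> s31
  s31 = (0 + 0)\{b,c} | 0 | ((0 + 0 + (0 + 0)) | (0 | 0)) has moves ·
Reachable graph of Q (24 states):
  t0 = c.((0 + 0)\{b,c} | c.c.0) | (a.(0 + 0 + (0 + 0)) | b.c.(0 | 0)) has moves ··a··> t1, ··b··> t2, ··c··> t3
  t1 = c.((0 + 0)\{b,c} | c.c.0) | ((0 + 0 + (0 + 0)) | b.c.(0 | 0)) has moves ··b··> t4, ··c··> t5
  t2 = c.((0 + 0)\{b,c} | c.c.0) | (a.(0 + 0 + (0 + 0)) | c.(0 | 0)) has moves ··a··> t4, ··c··> t6, ··c··> t7
  t3 = (0 + 0)\{b,c} | c.c.0 | (a.(0 + 0 + (0 + 0)) | b.c.(0 | 0)) has moves ··a··> t5, ··b··> t6, ··c··> t8
  t4 = c.((0 + 0)\{b,c} | c.c.0) | ((0 + 0 + (0 + 0)) | c.(0 | 0)) has moves ··c··> t10, ··c··> t9
  t5 = (0 + 0)\{b,c} | c.c.0 | ((0 + 0 + (0 + 0)) | b.c.(0 | 0)) has moves ··b··> t9, ··c··> t11
  t6 = (0 + 0)\{b,c} | c.c.0 | (a.(0 + 0 + (0 + 0)) | c.(0 | 0)) has moves ··a··> t9, ··c··> t12, ··c··> t13
  t7 = c.((0 + 0)\{b,c} | c.c.0) | (a.(0 + 0 + (0 + 0)) | (0 | 0)) has moves ··a··> t10, ··c··> t13
  t8 = (0 + 0)\{b,c} | c.0 | (a.(0 + 0 + (0 + 0)) | b.c.(0 | 0)) has moves ··a··> t11, ··b··> t12, ··c··> t14
  t9 = (0 + 0)\{b,c} | c.c.0 | ((0 + 0 + (0 + 0)) | c.(0 | 0)) has moves ··c··> t15, ··c··> t16
  t10 = c.((0 + 0)\{b,c} | c.c.0) | ((0 + 0 + (0 + 0)) | (0 | 0)) has moves ··c··> t16
  t11 = (0 + 0)\{b,c} | c.0 | ((0 + 0 + (0 + 0)) | b.c.(0 | 0)) has moves ··b··> t15, ··c··> t17
  t12 = (0 + 0)\{b,c} | c.0 | (a.(0 + 0 + (0 + 0)) | c.(0 | 0)) has moves ··a··> t15, ··c··> t18, ··c··> t19
  t13 = (0 + 0)\{b,c} | c.c.0 | (a.(0 + 0 + (0 + 0)) | (0 | 0)) has moves ··a··> t16, ··c··> t19
  t14 = (0 + 0)\{b,c} | 0 | (a.(0 + 0 + (0 + 0)) | b.c.(0 | 0)) has moves ··a··> t17, ··b··> t18
  t15 = (0 + 0)\{b,c} | c.0 | ((0 + 0 + (0 + 0)) | c.(0 | 0)) has moves ··c··> t20, ··c··> t21
  t16 = (0 + 0)\{b,c} | c.c.0 | ((0 + 0 + (0 + 0)) | (0 | 0)) has moves ··c··> t21
  t17 = (0 + 0)\{b,c} | 0 | ((0 + 0 + (0 + 0)) | b.c.(0 | 0)) has moves ··b··> t20
  t18 = (0 + 0)\{b,c} | 0 | (a.(0 + 0 + (0 + 0)) | c.(0 | 0)) has moves ··a··> t20, ··c··> t22
  t19 = (0 + 0)\{b,c} | c.0 | (a.(0 + 0 + (0 + 0)) | (0 | 0)) has moves ··a··> t21, ··c··> t22
  t20 = (0 + 0)\{b,c} | 0 | ((0 + 0 + (0 + 0)) | c.(0 | 0)) has moves ··c··> t23
  t21 = (0 + 0)\{b,c} | c.0 | ((0 + 0 + (0 + 0)) | (0 | 0)) has moves ··c··> t23
  t22 = (0 + 0)\{b,c} | 0 | (a.(0 + 0 + (0 + 0)) | (0 | 0)) has moves ··a··> t23
  t23 = (0 + 0)\{b,c} | 0 | ((0 + 0 + (0 + 0)) | (0 | 0)) has moves ·
Partition-refinement fixed point:
  B0 = {s0}
  B1 = {s10, s2, s9, t6, t7}
  B2 = {s17, s18, s8, t12, t13}
  B3 = {s16, s25, s26, t18, t19}
  B4 = {s20, s28, s29, t20, t21}
  B5 = {s27, s31, t23}
  B6 = {s24, s30, t22}
  B7 = {s12, s21, s22, t15, t16}
  B8 = {s13, s14, s5, t10, t9}
  B9 = {s1}
  B10 = {s7}
  B11 = {s15}
  B12 = {s23}
  B13 = {s6, t4}
  B14 = {s4}
  B15 = {s11}
  B16 = {s19}
  B17 = {s3, t2}
  B18 = {t0}
  B19 = {t1}
  B20 = {t5}
  B21 = {t11}
  B22 = {t17}
  B23 = {t3}
  B24 = {t8}
  B25 = {t14}
s0 ∈ B0, t0 ∈ B18 → different blocks

NO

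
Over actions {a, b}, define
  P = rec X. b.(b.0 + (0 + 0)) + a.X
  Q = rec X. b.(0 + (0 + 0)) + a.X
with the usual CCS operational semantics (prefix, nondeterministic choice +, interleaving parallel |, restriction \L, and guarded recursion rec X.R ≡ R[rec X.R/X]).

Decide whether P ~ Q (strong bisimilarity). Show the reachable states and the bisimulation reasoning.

P's transition system — 3 states:
  s0 = rec X. b.(b.0 + (0 + 0)) + a.X ⊢ --a--▸ s0, --b--▸ s1
  s1 = b.0 + (0 + 0) ⊢ --b--▸ s2
  s2 = 0 ⊢ ·
Q's transition system — 2 states:
  t0 = rec X. b.(0 + (0 + 0)) + a.X ⊢ --a--▸ t0, --b--▸ t1
  t1 = 0 + (0 + 0) ⊢ ·
Bisimilarity quotient blocks:
  B0 = {s0}
  B1 = {s1}
  B2 = {s2, t1}
  B3 = {t0}
s0 ∈ B0, t0 ∈ B3 → different blocks

P ≁ Q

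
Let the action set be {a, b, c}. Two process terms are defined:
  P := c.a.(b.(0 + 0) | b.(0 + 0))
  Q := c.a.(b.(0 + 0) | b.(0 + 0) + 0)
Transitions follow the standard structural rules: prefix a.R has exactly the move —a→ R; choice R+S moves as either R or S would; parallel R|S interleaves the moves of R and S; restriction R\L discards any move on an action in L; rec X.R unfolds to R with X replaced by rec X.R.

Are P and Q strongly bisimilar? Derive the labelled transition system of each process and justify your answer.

LTS(P): 6 reachable states
  p0 = c.a.(b.(0 + 0) | b.(0 + 0)) has moves ··c··> p1
  p1 = a.(b.(0 + 0) | b.(0 + 0)) has moves ··a··> p2
  p2 = b.(0 + 0) | b.(0 + 0) has moves ··b··> p3, ··b··> p4
  p3 = (0 + 0) | b.(0 + 0) has moves ··b··> p5
  p4 = b.(0 + 0) | (0 + 0) has moves ··b··> p5
  p5 = (0 + 0) | (0 + 0) has moves (no moves)
LTS(Q): 6 reachable states
  q0 = c.a.(b.(0 + 0) | b.(0 + 0) + 0) has moves ··c··> q1
  q1 = a.(b.(0 + 0) | b.(0 + 0) + 0) has moves ··a··> q2
  q2 = b.(0 + 0) | b.(0 + 0) + 0 has moves ··b··> q3, ··b··> q4
  q3 = (0 + 0) | b.(0 + 0) has moves ··b··> q5
  q4 = b.(0 + 0) | (0 + 0) has moves ··b··> q5
  q5 = (0 + 0) | (0 + 0) has moves (no moves)
Bisimilarity quotient blocks:
  B0 = {p0, q0}
  B1 = {p1, q1}
  B2 = {p2, q2}
  B3 = {p3, p4, q3, q4}
  B4 = {p5, q5}
p0 ∈ B0, q0 ∈ B0 → same block

YES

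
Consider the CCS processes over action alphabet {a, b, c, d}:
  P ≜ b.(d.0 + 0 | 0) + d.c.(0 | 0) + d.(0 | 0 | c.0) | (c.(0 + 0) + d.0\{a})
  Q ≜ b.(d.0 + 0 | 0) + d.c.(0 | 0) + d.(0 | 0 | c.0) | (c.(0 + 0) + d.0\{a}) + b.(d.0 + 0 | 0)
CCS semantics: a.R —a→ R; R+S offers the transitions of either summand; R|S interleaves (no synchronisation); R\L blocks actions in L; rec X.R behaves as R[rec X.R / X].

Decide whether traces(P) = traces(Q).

traces(P) = traces(Q)

Reachable graph of P (13 states):
  s0 = b.(d.0 + 0 | 0) + d.c.(0 | 0) + d.(0 | 0 | c.0) | (c.(0 + 0) + d.0\{a}) :: —b→ s1, —c→ s2, —d→ s3, —d→ s4, —d→ s5
  s1 = d.0 + 0 | 0 :: —d→ s6
  s2 = d.(0 | 0 | c.0) | (0 + 0) :: —d→ s7
  s3 = 0 | 0 | c.0 | (c.(0 + 0) + d.0\{a}) :: —c→ s7, —c→ s8, —d→ s9
  s4 = c.(0 | 0) :: —c→ s10
  s5 = d.(0 | 0 | c.0) | 0\{a} :: —d→ s9
  s6 = 0 :: ·
  s7 = 0 | 0 | c.0 | (0 + 0) :: —c→ s11
  s8 = 0 | 0 | 0 | (c.(0 + 0) + d.0\{a}) :: —c→ s11, —d→ s12
  s9 = 0 | 0 | c.0 | 0\{a} :: —c→ s12
  s10 = 0 | 0 :: ·
  s11 = 0 | 0 | 0 | (0 + 0) :: ·
  s12 = 0 | 0 | 0 | 0\{a} :: ·
Reachable graph of Q (13 states):
  t0 = b.(d.0 + 0 | 0) + d.c.(0 | 0) + d.(0 | 0 | c.0) | (c.(0 + 0) + d.0\{a}) + b.(d.0 + 0 | 0) :: —b→ t1, —c→ t2, —d→ t3, —d→ t4, —d→ t5
  t1 = d.0 + 0 | 0 :: —d→ t6
  t2 = d.(0 | 0 | c.0) | (0 + 0) :: —d→ t7
  t3 = 0 | 0 | c.0 | (c.(0 + 0) + d.0\{a}) :: —c→ t7, —c→ t8, —d→ t9
  t4 = c.(0 | 0) :: —c→ t10
  t5 = d.(0 | 0 | c.0) | 0\{a} :: —d→ t9
  t6 = 0 :: ·
  t7 = 0 | 0 | c.0 | (0 + 0) :: —c→ t11
  t8 = 0 | 0 | 0 | (c.(0 + 0) + d.0\{a}) :: —c→ t11, —d→ t12
  t9 = 0 | 0 | c.0 | 0\{a} :: —c→ t12
  t10 = 0 | 0 :: ·
  t11 = 0 | 0 | 0 | (0 + 0) :: ·
  t12 = 0 | 0 | 0 | 0\{a} :: ·
Coarsest stable partition (strong bisimilarity classes):
  B0 = {s0, t0}
  B1 = {s4, s7, s9, t4, t7, t9}
  B2 = {s10, s11, s12, s6, t10, t11, t12, t6}
  B3 = {s2, s5, t2, t5}
  B4 = {s1, t1}
  B5 = {s3, t3}
  B6 = {s8, t8}
s0 ∈ B0, t0 ∈ B0 → same block
Bisimilar ⇒ trace-equivalent.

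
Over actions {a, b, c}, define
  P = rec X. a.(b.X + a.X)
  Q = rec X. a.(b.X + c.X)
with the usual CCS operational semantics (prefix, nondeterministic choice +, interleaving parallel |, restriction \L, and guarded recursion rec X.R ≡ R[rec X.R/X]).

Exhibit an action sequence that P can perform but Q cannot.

Reachable graph of P (2 states):
  s0 = rec X. a.(b.X + a.X) ⊢ —a→ s1
  s1 = b.(rec X. a.(b.X + a.X)) + a.(rec X. a.(b.X + a.X)) ⊢ —a→ s0, —b→ s0
Reachable graph of Q (2 states):
  t0 = rec X. a.(b.X + c.X) ⊢ —a→ t1
  t1 = b.(rec X. a.(b.X + c.X)) + c.(rec X. a.(b.X + c.X)) ⊢ —b→ t0, —c→ t0
Trace ⟨aa⟩ through P, begin at {s0}:
  step 1 (a): {s1}
  step 2 (a): {s0}
  P completes σ.
Trace ⟨aa⟩ through Q, begin at {t0}:
  step 1 (a): {t1}
  step 2 (a): no successor for Q

aa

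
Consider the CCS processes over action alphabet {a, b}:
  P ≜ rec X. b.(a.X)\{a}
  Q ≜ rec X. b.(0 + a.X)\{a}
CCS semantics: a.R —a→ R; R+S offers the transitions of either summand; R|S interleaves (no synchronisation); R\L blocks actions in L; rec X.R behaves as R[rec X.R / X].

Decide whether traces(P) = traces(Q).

traces(P) = traces(Q)

LTS(P): 2 reachable states
  p0 = rec X. b.(a.X)\{a} → —b→ p1
  p1 = (a.(rec X. b.(a.X)\{a}))\{a} → ·
LTS(Q): 2 reachable states
  q0 = rec X. b.(0 + a.X)\{a} → —b→ q1
  q1 = (0 + a.(rec X. b.(0 + a.X)\{a}))\{a} → ·
Partition-refinement fixed point:
  B0 = {p0, q0}
  B1 = {p1, q1}
p0 ∈ B0, q0 ∈ B0 → same block
Bisimilar ⇒ trace-equivalent.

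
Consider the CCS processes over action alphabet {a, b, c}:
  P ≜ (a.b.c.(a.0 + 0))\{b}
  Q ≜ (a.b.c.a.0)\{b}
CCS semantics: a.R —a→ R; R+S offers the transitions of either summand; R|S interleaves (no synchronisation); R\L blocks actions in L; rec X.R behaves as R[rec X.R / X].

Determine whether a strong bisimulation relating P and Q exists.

YES

LTS(P): 2 reachable states
  s0 = (a.b.c.(a.0 + 0))\{b} has moves -a-> s1
  s1 = (b.c.(a.0 + 0))\{b} has moves ∅
LTS(Q): 2 reachable states
  t0 = (a.b.c.a.0)\{b} has moves -a-> t1
  t1 = (b.c.a.0)\{b} has moves ∅
Bisimilarity quotient blocks:
  B0 = {s0, t0}
  B1 = {s1, t1}
s0 ∈ B0, t0 ∈ B0 → same block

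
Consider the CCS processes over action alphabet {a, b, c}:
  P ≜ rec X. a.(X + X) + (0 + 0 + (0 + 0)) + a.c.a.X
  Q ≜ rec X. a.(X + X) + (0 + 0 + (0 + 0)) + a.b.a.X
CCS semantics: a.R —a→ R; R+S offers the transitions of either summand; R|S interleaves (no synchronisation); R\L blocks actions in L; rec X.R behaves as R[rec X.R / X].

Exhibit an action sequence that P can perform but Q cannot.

P's transition system — 4 states:
  u0 = rec X. a.(X + X) + (0 + 0 + (0 + 0)) + a.c.a.X → —a→ u1, —a→ u2
  u1 = (rec X. a.(X + X) + (0 + 0 + (0 + 0)) + a.c.a.X) + (rec X. a.(X + X) + (0 + 0 + (0 + 0)) + a.c.a.X) → —a→ u1, —a→ u2
  u2 = c.a.(rec X. a.(X + X) + (0 + 0 + (0 + 0)) + a.c.a.X) → —c→ u3
  u3 = a.(rec X. a.(X + X) + (0 + 0 + (0 + 0)) + a.c.a.X) → —a→ u0
Q's transition system — 4 states:
  v0 = rec X. a.(X + X) + (0 + 0 + (0 + 0)) + a.b.a.X → —a→ v1, —a→ v2
  v1 = (rec X. a.(X + X) + (0 + 0 + (0 + 0)) + a.b.a.X) + (rec X. a.(X + X) + (0 + 0 + (0 + 0)) + a.b.a.X) → —a→ v1, —a→ v2
  v2 = b.a.(rec X. a.(X + X) + (0 + 0 + (0 + 0)) + a.b.a.X) → —b→ v3
  v3 = a.(rec X. a.(X + X) + (0 + 0 + (0 + 0)) + a.b.a.X) → —a→ v0
Run σ = ⟨ac⟩ on P: start {u0}
  [1] a ⇒ {u1, u2}
  [2] c ⇒ {u3}
  ✓ P
Run σ = ⟨ac⟩ on Q: start {v0}
  [1] a ⇒ {v1, v2}
  [2] c ⇒ ∅  — Q cannot continue

ac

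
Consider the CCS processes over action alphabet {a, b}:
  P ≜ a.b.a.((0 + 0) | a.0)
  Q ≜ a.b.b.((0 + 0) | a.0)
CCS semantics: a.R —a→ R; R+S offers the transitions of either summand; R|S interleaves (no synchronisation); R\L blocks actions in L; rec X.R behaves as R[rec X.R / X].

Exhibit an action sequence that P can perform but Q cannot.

P's transition system — 5 states:
  s0 = a.b.a.((0 + 0) | a.0) ⊢ -a-> s1
  s1 = b.a.((0 + 0) | a.0) ⊢ -b-> s2
  s2 = a.((0 + 0) | a.0) ⊢ -a-> s3
  s3 = (0 + 0) | a.0 ⊢ -a-> s4
  s4 = (0 + 0) | 0 ⊢ deadlocked
Q's transition system — 5 states:
  t0 = a.b.b.((0 + 0) | a.0) ⊢ -a-> t1
  t1 = b.b.((0 + 0) | a.0) ⊢ -b-> t2
  t2 = b.((0 + 0) | a.0) ⊢ -b-> t3
  t3 = (0 + 0) | a.0 ⊢ -a-> t4
  t4 = (0 + 0) | 0 ⊢ deadlocked
Executing aba from P (initial set {s0}):
  step 1 (a): {s1}
  step 2 (b): {s2}
  step 3 (a): {s3}
  P completes σ.
Executing aba from Q (initial set {t0}):
  step 1 (a): {t1}
  step 2 (b): {t2}
  step 3 (a): no successor for Q

aba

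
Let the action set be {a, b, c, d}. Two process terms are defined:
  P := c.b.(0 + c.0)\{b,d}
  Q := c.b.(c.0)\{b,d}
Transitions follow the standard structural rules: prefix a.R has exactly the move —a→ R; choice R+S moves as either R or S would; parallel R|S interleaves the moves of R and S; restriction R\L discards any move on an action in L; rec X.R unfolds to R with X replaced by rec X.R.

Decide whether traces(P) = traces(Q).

Reachable graph of P (4 states):
  m0 = c.b.(0 + c.0)\{b,d} :: —c→ m1
  m1 = b.(0 + c.0)\{b,d} :: —b→ m2
  m2 = (0 + c.0)\{b,d} :: —c→ m3
  m3 = 0\{b,d} :: (no moves)
Reachable graph of Q (4 states):
  n0 = c.b.(c.0)\{b,d} :: —c→ n1
  n1 = b.(c.0)\{b,d} :: —b→ n2
  n2 = (c.0)\{b,d} :: —c→ n3
  n3 = 0\{b,d} :: (no moves)
Partition-refinement fixed point:
  B0 = {m0, n0}
  B1 = {m1, n1}
  B2 = {m2, n2}
  B3 = {m3, n3}
m0 ∈ B0, n0 ∈ B0 → same block
Bisimilar ⇒ trace-equivalent.

YES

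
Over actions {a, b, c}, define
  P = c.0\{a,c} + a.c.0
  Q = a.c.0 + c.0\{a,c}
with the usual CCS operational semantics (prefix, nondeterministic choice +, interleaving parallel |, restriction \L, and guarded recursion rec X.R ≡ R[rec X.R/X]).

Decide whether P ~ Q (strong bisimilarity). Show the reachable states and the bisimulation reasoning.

P's transition system — 4 states:
  p0 = c.0\{a,c} + a.c.0 | —a→ p1, —c→ p2
  p1 = c.0 | —c→ p3
  p2 = 0\{a,c} | (no moves)
  p3 = 0 | (no moves)
Q's transition system — 4 states:
  q0 = a.c.0 + c.0\{a,c} | —a→ q1, —c→ q2
  q1 = c.0 | —c→ q3
  q2 = 0\{a,c} | (no moves)
  q3 = 0 | (no moves)
Bisimilarity quotient blocks:
  B0 = {p0, q0}
  B1 = {p2, p3, q2, q3}
  B2 = {p1, q1}
p0 ∈ B0, q0 ∈ B0 → same block

YES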